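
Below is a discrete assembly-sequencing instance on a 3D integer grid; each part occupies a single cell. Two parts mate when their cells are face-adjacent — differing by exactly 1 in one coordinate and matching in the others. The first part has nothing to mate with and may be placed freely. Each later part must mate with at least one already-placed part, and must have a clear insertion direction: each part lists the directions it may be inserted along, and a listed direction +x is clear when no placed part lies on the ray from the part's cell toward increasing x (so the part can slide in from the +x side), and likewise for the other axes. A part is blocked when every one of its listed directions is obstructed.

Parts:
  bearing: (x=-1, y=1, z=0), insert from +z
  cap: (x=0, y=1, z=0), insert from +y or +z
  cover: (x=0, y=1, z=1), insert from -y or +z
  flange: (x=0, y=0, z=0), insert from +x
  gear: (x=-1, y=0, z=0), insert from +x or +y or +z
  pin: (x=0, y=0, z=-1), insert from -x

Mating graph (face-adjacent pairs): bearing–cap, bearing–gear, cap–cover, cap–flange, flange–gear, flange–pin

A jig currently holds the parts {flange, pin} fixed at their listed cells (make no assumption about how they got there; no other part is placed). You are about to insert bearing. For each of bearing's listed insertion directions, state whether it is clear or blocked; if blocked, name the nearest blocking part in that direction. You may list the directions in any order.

+z: clear

+z: ray from bearing(-1, 1, 0) has no placed part ⇒ clear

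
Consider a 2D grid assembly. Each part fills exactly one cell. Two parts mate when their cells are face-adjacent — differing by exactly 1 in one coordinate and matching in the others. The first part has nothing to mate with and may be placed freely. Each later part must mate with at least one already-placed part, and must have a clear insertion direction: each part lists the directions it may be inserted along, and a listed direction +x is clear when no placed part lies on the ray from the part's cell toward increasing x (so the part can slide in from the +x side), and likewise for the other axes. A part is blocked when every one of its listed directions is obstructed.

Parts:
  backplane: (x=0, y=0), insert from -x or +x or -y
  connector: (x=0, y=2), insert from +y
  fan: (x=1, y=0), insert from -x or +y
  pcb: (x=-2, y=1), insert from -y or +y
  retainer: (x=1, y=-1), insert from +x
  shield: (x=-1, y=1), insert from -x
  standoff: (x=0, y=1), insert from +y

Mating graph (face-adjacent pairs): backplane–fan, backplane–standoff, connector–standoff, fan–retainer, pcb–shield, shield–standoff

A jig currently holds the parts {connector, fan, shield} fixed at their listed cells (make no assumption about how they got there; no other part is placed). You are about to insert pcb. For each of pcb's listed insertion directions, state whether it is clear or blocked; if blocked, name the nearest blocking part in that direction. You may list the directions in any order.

+y: clear; -y: clear

-y: ray from pcb(-2, 1) has no placed part ⇒ clear
+y: ray from pcb(-2, 1) has no placed part ⇒ clear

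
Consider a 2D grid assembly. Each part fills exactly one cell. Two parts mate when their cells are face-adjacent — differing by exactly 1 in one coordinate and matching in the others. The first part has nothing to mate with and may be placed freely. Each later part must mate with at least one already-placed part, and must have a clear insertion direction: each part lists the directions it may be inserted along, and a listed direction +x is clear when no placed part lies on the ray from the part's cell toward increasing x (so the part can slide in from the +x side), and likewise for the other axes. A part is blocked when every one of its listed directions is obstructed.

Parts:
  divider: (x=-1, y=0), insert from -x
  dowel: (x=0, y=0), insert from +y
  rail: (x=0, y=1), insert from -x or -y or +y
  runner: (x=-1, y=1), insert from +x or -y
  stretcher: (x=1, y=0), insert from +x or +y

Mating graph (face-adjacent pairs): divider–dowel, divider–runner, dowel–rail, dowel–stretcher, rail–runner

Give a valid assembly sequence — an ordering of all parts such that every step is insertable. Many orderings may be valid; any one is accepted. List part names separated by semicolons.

1. runner@(-1, 1) [+x clear] — {runner}
2. divider@(-1, 0) [-x clear] — {divider, runner}
3. dowel@(0, 0) [+y clear] — {divider, dowel, runner}
4. stretcher@(1, 0) [+x clear] — {divider, dowel, runner, stretcher}
5. rail@(0, 1) [+y clear] — {divider, dowel, rail, runner, stretcher}

runner; divider; dowel; stretcher; rail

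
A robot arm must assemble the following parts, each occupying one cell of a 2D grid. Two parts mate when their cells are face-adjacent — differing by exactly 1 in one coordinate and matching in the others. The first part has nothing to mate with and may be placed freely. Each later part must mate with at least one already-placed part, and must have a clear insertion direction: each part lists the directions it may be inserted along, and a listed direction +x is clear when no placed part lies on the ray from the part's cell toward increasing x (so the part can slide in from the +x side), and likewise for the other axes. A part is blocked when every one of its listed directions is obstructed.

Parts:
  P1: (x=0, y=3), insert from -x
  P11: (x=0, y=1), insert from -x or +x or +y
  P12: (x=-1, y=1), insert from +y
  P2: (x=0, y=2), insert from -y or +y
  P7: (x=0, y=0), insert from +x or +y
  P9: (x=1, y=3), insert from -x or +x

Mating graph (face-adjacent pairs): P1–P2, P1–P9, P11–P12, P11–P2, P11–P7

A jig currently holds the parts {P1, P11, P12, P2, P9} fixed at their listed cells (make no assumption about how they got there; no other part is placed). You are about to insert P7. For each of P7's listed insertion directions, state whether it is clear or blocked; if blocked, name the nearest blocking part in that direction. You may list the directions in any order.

+x: ray from P7(0, 0) has no placed part ⇒ clear
+y: nearest on ray is P11@(0, 1) ⇒ blocked

+x: clear; +y: blocked by P11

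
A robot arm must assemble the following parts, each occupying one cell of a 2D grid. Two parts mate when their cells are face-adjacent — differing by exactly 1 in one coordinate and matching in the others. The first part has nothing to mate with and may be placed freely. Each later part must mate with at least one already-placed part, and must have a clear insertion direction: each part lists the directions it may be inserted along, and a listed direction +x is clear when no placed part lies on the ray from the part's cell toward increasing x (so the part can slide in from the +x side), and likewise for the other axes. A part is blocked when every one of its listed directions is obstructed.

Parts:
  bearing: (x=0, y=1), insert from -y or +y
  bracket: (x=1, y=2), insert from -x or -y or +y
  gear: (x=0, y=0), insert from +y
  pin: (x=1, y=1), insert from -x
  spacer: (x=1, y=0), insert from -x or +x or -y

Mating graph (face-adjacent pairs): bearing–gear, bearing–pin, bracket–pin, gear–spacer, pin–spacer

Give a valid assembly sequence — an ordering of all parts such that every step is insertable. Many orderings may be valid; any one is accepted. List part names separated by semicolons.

1. gear@(0, 0) [+y clear] — {gear}
2. spacer@(1, 0) [+x clear] — {gear, spacer}
3. pin@(1, 1) [-x clear] — {gear, pin, spacer}
4. bearing@(0, 1) [+y clear] — {bearing, gear, pin, spacer}
5. bracket@(1, 2) [-x clear] — {bearing, bracket, gear, pin, spacer}

gear; spacer; pin; bearing; bracket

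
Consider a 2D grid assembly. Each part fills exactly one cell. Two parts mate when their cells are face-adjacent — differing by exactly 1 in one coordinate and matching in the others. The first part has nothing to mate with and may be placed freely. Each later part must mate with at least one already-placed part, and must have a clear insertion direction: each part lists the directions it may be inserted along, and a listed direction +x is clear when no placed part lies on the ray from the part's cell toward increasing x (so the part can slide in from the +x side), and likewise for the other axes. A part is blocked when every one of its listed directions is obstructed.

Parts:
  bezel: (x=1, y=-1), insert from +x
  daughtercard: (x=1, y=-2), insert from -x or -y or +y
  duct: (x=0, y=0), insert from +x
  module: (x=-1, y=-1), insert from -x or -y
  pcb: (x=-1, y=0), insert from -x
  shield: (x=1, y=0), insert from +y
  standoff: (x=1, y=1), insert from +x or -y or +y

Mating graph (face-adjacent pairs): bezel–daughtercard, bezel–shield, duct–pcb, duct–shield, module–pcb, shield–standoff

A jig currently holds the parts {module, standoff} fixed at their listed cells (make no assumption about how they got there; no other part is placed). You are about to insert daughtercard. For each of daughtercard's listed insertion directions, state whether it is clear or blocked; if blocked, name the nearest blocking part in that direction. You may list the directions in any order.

+y: blocked by standoff; -x: clear; -y: clear

-x: ray from daughtercard(1, -2) has no placed part ⇒ clear
-y: ray from daughtercard(1, -2) has no placed part ⇒ clear
+y: nearest on ray is standoff@(1, 1) ⇒ blocked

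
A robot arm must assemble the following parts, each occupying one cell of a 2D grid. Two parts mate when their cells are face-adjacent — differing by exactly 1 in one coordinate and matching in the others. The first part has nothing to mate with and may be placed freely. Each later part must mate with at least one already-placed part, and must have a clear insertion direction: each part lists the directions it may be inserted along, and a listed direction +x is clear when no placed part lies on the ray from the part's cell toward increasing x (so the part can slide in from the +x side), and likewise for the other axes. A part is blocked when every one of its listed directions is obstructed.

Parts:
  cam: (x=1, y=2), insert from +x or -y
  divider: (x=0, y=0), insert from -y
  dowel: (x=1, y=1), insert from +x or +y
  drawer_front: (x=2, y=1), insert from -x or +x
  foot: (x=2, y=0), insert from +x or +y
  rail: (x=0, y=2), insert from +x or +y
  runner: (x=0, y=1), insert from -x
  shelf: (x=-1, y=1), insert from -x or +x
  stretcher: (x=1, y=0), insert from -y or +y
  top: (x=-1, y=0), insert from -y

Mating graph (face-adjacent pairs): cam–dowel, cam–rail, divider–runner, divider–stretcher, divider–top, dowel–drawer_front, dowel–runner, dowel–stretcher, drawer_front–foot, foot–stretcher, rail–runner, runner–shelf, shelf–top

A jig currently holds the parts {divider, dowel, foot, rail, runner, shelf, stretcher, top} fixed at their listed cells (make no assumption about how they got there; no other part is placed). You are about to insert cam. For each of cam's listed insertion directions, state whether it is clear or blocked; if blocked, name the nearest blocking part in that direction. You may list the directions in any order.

+x: clear; -y: blocked by dowel

+x: ray from cam(1, 2) has no placed part ⇒ clear
-y: nearest on ray is dowel@(1, 1) ⇒ blocked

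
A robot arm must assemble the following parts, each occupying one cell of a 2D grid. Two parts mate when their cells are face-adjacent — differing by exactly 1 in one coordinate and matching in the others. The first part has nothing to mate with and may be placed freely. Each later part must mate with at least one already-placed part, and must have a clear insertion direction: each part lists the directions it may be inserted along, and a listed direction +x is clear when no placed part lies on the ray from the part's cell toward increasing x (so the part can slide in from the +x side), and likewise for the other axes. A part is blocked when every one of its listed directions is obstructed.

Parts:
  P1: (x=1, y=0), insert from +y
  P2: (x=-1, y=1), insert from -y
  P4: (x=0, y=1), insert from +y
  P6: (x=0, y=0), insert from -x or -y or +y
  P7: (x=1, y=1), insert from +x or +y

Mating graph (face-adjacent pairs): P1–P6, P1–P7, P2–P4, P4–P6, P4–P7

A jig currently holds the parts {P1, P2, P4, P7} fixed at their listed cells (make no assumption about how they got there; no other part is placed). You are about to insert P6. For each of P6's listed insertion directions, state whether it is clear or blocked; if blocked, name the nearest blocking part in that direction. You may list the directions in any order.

-x: ray from P6(0, 0) has no placed part ⇒ clear
-y: ray from P6(0, 0) has no placed part ⇒ clear
+y: nearest on ray is P4@(0, 1) ⇒ blocked

+y: blocked by P4; -x: clear; -y: clear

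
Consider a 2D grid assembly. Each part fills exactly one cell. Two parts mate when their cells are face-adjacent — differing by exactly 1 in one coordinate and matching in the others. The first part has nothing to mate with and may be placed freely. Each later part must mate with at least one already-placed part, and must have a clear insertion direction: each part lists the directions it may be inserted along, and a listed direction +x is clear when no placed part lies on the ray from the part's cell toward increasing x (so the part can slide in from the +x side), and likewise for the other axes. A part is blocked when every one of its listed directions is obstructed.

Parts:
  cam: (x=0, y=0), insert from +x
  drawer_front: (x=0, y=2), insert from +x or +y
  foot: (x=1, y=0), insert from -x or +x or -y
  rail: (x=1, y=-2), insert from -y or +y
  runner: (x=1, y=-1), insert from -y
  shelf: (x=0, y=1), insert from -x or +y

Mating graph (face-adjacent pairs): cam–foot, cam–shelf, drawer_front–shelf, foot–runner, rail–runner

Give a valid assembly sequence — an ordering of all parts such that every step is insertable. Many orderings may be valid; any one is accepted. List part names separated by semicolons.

cam; foot; runner; rail; shelf; drawer_front

1. cam@(0, 0) [+x clear] — {cam}
2. foot@(1, 0) [+x clear] — {cam, foot}
3. runner@(1, -1) [-y clear] — {cam, foot, runner}
4. rail@(1, -2) [-y clear] — {cam, foot, rail, runner}
5. shelf@(0, 1) [-x clear] — {cam, foot, rail, runner, shelf}
6. drawer_front@(0, 2) [+x clear] — {cam, drawer_front, foot, rail, runner, shelf}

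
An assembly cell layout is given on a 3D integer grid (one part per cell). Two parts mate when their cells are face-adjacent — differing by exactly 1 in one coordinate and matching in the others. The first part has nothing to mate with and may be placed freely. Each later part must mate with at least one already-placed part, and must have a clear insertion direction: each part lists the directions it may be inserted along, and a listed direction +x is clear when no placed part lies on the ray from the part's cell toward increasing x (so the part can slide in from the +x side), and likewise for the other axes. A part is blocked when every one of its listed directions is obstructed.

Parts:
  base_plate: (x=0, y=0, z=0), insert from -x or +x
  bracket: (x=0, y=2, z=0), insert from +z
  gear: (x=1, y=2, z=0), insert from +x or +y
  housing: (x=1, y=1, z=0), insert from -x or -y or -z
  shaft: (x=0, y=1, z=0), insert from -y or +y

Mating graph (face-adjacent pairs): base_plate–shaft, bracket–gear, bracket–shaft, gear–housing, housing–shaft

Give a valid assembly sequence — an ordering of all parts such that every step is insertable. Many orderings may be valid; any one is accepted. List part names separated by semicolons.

1. base_plate@(0, 0, 0) [-x clear] — {base_plate}
2. shaft@(0, 1, 0) [+y clear] — {base_plate, shaft}
3. housing@(1, 1, 0) [-y clear] — {base_plate, housing, shaft}
4. gear@(1, 2, 0) [+x clear] — {base_plate, gear, housing, shaft}
5. bracket@(0, 2, 0) [+z clear] — {base_plate, bracket, gear, housing, shaft}

base_plate; shaft; housing; gear; bracket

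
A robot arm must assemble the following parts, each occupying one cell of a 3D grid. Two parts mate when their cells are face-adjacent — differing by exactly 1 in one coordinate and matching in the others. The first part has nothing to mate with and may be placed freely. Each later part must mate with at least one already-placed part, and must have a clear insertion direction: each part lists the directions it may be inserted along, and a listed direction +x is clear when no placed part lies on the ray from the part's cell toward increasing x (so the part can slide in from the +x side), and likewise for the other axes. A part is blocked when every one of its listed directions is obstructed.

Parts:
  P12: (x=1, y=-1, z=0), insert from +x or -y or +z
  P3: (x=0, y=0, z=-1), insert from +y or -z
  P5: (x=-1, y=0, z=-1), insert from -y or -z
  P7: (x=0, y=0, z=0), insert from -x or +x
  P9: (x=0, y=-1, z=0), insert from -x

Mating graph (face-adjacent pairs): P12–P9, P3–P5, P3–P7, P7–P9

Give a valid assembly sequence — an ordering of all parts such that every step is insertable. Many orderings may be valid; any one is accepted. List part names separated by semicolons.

1. P12@(1, -1, 0) [+x clear] — {P12}
2. P9@(0, -1, 0) [-x clear] — {P12, P9}
3. P7@(0, 0, 0) [-x clear] — {P12, P7, P9}
4. P3@(0, 0, -1) [+y clear] — {P12, P3, P7, P9}
5. P5@(-1, 0, -1) [-y clear] — {P12, P3, P5, P7, P9}

P12; P9; P7; P3; P5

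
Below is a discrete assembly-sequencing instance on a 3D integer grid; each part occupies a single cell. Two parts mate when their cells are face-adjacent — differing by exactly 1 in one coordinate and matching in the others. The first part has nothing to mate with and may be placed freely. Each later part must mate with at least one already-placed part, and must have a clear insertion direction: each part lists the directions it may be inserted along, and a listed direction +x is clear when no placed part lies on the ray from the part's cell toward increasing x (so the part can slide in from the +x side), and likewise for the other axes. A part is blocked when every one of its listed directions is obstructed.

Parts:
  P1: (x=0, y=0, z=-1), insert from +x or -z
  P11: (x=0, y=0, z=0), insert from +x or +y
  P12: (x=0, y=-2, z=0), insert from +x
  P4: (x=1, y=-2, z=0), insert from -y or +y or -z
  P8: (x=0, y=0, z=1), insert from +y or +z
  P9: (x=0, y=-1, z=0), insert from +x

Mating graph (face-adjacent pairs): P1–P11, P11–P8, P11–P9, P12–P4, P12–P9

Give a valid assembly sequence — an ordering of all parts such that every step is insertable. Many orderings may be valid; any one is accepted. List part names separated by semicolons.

1. P1@(0, 0, -1) [+x clear] — {P1}
2. P11@(0, 0, 0) [+x clear] — {P1, P11}
3. P9@(0, -1, 0) [+x clear] — {P1, P11, P9}
4. P8@(0, 0, 1) [+y clear] — {P1, P11, P8, P9}
5. P12@(0, -2, 0) [+x clear] — {P1, P11, P12, P8, P9}
6. P4@(1, -2, 0) [-y clear] — {P1, P11, P12, P4, P8, P9}

P1; P11; P9; P8; P12; P4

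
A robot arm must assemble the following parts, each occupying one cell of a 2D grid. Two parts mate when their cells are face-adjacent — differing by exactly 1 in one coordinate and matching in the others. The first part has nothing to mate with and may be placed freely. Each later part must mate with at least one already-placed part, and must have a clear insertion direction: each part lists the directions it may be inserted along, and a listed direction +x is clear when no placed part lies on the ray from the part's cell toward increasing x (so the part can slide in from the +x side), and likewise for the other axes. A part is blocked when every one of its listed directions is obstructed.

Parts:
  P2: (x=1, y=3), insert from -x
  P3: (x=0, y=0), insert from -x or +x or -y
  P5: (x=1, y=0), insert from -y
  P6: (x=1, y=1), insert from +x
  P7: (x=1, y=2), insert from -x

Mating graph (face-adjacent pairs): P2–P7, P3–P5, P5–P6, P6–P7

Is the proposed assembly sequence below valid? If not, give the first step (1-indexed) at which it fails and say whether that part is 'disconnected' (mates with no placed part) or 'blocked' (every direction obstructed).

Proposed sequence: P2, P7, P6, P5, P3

Valid

1. P2@(1, 3) [-x clear] — {P2}
2. P7@(1, 2) [-x clear] — {P2, P7}
3. P6@(1, 1) [+x clear] — {P2, P6, P7}
4. P5@(1, 0) [-y clear] — {P2, P5, P6, P7}
5. P3@(0, 0) [-x clear] — {P2, P3, P5, P6, P7}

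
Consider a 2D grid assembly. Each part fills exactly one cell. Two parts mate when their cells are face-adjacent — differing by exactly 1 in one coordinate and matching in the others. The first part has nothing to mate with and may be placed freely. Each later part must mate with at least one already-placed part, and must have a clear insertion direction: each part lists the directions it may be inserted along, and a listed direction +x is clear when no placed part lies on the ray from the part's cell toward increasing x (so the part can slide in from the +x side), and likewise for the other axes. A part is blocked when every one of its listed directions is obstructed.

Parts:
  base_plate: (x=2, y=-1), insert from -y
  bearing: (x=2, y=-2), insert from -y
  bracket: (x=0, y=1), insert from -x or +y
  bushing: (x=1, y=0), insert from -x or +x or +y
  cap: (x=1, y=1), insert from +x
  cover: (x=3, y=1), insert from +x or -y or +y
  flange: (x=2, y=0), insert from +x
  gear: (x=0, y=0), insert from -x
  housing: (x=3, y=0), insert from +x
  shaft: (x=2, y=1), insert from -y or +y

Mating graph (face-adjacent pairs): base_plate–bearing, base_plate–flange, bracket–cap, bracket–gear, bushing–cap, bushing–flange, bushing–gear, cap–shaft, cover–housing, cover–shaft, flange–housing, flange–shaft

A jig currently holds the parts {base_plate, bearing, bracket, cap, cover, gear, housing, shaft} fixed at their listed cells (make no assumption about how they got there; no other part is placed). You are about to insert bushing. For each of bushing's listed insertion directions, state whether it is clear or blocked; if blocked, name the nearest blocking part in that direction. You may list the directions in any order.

+x: blocked by housing; +y: blocked by cap; -x: blocked by gear

-x: nearest on ray is gear@(0, 0) ⇒ blocked
+x: nearest on ray is housing@(3, 0) ⇒ blocked
+y: nearest on ray is cap@(1, 1) ⇒ blocked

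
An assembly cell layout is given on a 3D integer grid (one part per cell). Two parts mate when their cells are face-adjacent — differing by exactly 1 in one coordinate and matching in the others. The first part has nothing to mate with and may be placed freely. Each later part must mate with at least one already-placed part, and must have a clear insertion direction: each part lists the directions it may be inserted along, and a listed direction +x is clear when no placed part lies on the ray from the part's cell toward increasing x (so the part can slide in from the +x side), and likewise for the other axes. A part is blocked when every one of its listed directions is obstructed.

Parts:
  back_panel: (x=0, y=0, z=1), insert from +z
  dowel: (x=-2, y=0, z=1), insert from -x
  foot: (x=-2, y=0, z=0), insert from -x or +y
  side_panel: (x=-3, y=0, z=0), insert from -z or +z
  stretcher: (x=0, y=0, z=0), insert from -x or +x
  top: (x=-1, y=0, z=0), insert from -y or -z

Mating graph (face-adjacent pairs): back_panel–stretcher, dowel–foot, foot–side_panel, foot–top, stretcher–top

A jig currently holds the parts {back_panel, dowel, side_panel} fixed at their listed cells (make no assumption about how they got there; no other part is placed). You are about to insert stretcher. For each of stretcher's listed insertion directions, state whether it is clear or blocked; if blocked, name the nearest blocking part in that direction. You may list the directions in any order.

+x: clear; -x: blocked by side_panel

-x: nearest on ray is side_panel@(-3, 0, 0) ⇒ blocked
+x: ray from stretcher(0, 0, 0) has no placed part ⇒ clear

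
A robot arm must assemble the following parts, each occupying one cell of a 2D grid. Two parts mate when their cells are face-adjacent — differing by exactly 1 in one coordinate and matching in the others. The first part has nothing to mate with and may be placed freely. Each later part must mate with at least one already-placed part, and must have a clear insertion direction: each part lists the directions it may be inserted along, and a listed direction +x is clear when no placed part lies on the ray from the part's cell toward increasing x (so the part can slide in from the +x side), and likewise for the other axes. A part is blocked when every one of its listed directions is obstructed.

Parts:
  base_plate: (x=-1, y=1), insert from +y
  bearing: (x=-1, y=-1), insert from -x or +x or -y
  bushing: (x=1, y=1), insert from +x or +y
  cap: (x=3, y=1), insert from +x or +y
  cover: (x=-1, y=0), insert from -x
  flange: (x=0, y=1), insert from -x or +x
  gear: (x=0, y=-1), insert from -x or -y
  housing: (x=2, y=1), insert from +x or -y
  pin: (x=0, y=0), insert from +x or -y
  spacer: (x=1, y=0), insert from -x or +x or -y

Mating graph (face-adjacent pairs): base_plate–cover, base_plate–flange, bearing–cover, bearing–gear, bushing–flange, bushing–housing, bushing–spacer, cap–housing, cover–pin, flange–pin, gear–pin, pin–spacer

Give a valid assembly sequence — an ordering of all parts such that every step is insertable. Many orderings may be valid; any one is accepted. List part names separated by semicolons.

pin; gear; flange; bushing; base_plate; housing; cap; bearing; spacer; cover

1. pin@(0, 0) [+x clear] — {pin}
2. gear@(0, -1) [-x clear] — {gear, pin}
3. flange@(0, 1) [-x clear] — {flange, gear, pin}
4. bushing@(1, 1) [+x clear] — {bushing, flange, gear, pin}
5. base_plate@(-1, 1) [+y clear] — {base_plate, bushing, flange, gear, pin}
6. housing@(2, 1) [+x clear] — {base_plate, bushing, flange, gear, housing, pin}
7. cap@(3, 1) [+x clear] — {base_plate, bushing, cap, flange, gear, housing, pin}
8. bearing@(-1, -1) [-x clear] — {base_plate, bearing, bushing, cap, flange, gear, housing, pin}
9. spacer@(1, 0) [+x clear] — {base_plate, bearing, bushing, cap, flange, gear, housing, pin, spacer}
10. cover@(-1, 0) [-x clear] — {base_plate, bearing, bushing, cap, cover, flange, gear, housing, pin, spacer}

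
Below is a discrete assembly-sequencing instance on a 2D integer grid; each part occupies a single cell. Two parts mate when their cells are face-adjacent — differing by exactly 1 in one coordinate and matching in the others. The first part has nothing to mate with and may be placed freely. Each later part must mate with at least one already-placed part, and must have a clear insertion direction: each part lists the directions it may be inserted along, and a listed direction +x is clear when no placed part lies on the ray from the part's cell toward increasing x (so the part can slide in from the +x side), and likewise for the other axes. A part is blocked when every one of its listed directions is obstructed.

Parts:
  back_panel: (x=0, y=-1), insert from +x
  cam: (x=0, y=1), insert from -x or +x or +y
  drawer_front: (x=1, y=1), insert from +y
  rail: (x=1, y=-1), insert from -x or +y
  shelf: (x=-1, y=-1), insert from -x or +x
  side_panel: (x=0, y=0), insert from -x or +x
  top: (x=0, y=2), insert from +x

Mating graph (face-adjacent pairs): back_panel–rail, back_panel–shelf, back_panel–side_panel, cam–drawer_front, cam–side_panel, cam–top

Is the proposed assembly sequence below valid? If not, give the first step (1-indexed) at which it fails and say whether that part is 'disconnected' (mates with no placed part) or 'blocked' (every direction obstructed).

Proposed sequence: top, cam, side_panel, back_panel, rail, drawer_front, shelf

Valid

1. top@(0, 2) [+x clear] — {top}
2. cam@(0, 1) [-x clear] — {cam, top}
3. side_panel@(0, 0) [-x clear] — {cam, side_panel, top}
4. back_panel@(0, -1) [+x clear] — {back_panel, cam, side_panel, top}
5. rail@(1, -1) [+y clear] — {back_panel, cam, rail, side_panel, top}
6. drawer_front@(1, 1) [+y clear] — {back_panel, cam, drawer_front, rail, side_panel, top}
7. shelf@(-1, -1) [-x clear] — {back_panel, cam, drawer_front, rail, shelf, side_panel, top}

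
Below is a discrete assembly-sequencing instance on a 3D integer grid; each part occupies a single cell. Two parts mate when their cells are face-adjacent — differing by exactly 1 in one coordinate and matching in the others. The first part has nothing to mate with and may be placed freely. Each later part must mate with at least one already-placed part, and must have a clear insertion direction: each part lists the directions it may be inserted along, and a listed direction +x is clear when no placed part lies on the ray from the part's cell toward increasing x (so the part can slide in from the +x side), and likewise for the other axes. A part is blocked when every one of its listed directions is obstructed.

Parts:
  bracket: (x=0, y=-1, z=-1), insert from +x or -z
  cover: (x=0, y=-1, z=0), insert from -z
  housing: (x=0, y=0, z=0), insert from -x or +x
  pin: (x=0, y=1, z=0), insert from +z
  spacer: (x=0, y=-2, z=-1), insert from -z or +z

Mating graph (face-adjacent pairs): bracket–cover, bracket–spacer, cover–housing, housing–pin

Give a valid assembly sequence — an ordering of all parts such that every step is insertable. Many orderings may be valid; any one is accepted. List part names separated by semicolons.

1. cover@(0, -1, 0) [-z clear] — {cover}
2. bracket@(0, -1, -1) [+x clear] — {bracket, cover}
3. spacer@(0, -2, -1) [-z clear] — {bracket, cover, spacer}
4. housing@(0, 0, 0) [-x clear] — {bracket, cover, housing, spacer}
5. pin@(0, 1, 0) [+z clear] — {bracket, cover, housing, pin, spacer}

cover; bracket; spacer; housing; pin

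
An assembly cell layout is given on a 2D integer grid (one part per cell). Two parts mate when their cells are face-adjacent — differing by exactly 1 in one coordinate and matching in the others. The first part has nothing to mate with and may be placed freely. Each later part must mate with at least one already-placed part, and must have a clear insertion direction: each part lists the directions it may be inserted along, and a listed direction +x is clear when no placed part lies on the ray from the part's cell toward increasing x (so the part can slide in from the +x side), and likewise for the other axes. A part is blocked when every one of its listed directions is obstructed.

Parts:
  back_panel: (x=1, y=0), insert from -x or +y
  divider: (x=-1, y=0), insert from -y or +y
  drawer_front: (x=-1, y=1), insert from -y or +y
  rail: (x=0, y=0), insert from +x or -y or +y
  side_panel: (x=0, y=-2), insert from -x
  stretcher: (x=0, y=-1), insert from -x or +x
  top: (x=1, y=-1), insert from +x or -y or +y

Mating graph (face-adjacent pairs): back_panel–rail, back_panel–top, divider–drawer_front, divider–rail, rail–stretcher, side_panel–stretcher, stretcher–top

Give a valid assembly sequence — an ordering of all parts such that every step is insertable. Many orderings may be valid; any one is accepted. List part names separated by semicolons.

1. back_panel@(1, 0) [-x clear] — {back_panel}
2. rail@(0, 0) [-y clear] — {back_panel, rail}
3. divider@(-1, 0) [-y clear] — {back_panel, divider, rail}
4. drawer_front@(-1, 1) [+y clear] — {back_panel, divider, drawer_front, rail}
5. stretcher@(0, -1) [-x clear] — {back_panel, divider, drawer_front, rail, stretcher}
6. side_panel@(0, -2) [-x clear] — {back_panel, divider, drawer_front, rail, side_panel, stretcher}
7. top@(1, -1) [+x clear] — {back_panel, divider, drawer_front, rail, side_panel, stretcher, top}

back_panel; rail; divider; drawer_front; stretcher; side_panel; top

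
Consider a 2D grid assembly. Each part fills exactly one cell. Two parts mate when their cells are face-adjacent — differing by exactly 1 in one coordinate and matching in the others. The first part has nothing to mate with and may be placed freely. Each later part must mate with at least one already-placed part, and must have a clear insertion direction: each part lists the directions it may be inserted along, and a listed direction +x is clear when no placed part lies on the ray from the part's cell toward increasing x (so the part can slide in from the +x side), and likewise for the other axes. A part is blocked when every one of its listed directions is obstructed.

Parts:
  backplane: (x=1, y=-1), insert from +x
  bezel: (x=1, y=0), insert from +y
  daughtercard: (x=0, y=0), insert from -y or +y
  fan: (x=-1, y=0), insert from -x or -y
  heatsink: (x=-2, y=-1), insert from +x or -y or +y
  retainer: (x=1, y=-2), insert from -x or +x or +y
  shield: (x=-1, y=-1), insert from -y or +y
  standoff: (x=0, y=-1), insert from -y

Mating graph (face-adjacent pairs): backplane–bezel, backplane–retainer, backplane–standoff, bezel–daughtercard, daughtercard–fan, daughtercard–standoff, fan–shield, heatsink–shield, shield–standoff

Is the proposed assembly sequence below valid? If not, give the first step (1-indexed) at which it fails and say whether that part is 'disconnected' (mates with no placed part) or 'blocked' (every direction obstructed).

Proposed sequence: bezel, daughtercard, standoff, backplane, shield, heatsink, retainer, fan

1. bezel@(1, 0) [+y clear] — {bezel}
2. daughtercard@(0, 0) [-y clear] — {bezel, daughtercard}
3. standoff@(0, -1) [-y clear] — {bezel, daughtercard, standoff}
4. backplane@(1, -1) [+x clear] — {backplane, bezel, daughtercard, standoff}
5. shield@(-1, -1) [-y clear] — {backplane, bezel, daughtercard, shield, standoff}
6. heatsink@(-2, -1) [-y clear] — {backplane, bezel, daughtercard, heatsink, shield, standoff}
7. retainer@(1, -2) [-x clear] — {backplane, bezel, daughtercard, heatsink, retainer, shield, standoff}
8. fan@(-1, 0) [-x clear] — {backplane, bezel, daughtercard, fan, heatsink, retainer, shield, standoff}

Valid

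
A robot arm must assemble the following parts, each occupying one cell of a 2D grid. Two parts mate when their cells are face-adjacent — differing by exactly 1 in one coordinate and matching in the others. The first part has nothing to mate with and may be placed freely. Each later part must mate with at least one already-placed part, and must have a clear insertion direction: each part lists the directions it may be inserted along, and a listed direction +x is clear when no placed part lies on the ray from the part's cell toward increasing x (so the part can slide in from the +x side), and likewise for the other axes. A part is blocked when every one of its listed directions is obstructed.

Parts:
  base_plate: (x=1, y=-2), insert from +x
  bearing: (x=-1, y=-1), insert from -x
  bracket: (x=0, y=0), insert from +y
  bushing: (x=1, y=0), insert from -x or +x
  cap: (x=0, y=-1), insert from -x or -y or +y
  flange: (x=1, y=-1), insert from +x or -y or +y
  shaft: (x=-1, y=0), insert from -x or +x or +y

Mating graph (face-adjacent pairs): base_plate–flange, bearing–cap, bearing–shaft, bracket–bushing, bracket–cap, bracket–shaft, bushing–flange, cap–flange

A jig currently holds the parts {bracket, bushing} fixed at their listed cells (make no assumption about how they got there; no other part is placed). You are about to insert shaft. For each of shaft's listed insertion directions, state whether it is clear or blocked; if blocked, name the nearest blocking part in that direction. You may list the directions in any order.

-x: ray from shaft(-1, 0) has no placed part ⇒ clear
+x: nearest on ray is bracket@(0, 0) ⇒ blocked
+y: ray from shaft(-1, 0) has no placed part ⇒ clear

+x: blocked by bracket; +y: clear; -x: clear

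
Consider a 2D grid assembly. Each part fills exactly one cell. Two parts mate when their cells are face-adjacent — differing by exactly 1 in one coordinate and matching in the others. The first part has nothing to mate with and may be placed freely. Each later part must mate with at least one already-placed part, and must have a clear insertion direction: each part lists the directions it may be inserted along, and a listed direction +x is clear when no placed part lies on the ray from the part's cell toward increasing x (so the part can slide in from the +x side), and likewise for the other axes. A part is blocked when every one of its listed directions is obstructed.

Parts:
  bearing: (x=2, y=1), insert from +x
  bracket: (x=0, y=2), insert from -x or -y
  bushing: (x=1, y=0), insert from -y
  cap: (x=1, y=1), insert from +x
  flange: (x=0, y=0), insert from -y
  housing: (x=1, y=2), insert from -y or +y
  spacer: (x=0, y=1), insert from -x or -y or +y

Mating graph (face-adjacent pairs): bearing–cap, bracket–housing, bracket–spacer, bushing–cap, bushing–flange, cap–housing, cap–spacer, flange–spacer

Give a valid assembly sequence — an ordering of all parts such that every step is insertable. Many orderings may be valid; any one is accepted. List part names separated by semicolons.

1. cap@(1, 1) [+x clear] — {cap}
2. bearing@(2, 1) [+x clear] — {bearing, cap}
3. housing@(1, 2) [+y clear] — {bearing, cap, housing}
4. bracket@(0, 2) [-x clear] — {bearing, bracket, cap, housing}
5. bushing@(1, 0) [-y clear] — {bearing, bracket, bushing, cap, housing}
6. flange@(0, 0) [-y clear] — {bearing, bracket, bushing, cap, flange, housing}
7. spacer@(0, 1) [-x clear] — {bearing, bracket, bushing, cap, flange, housing, spacer}

cap; bearing; housing; bracket; bushing; flange; spacer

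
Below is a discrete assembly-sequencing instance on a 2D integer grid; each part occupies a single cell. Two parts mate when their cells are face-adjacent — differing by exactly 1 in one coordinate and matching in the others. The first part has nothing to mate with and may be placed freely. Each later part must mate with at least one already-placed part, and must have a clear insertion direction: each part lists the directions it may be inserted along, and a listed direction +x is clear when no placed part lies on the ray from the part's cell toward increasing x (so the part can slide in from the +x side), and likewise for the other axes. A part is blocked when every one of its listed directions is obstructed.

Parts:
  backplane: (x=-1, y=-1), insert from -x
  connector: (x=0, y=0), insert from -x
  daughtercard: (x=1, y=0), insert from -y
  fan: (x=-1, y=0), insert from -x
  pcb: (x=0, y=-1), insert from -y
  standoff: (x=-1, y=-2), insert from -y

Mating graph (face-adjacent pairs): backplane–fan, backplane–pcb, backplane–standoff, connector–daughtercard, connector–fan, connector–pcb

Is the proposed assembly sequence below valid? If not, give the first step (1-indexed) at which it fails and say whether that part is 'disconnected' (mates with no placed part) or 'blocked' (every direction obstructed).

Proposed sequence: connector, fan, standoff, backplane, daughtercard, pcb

1. connector@(0, 0) [-x clear] — {connector}
2. fan@(-1, 0) [-x clear] — {connector, fan}
3. standoff@(-1, -2) — no placed neighbour ⇒ disconnected

Invalid at step 3 (disconnected)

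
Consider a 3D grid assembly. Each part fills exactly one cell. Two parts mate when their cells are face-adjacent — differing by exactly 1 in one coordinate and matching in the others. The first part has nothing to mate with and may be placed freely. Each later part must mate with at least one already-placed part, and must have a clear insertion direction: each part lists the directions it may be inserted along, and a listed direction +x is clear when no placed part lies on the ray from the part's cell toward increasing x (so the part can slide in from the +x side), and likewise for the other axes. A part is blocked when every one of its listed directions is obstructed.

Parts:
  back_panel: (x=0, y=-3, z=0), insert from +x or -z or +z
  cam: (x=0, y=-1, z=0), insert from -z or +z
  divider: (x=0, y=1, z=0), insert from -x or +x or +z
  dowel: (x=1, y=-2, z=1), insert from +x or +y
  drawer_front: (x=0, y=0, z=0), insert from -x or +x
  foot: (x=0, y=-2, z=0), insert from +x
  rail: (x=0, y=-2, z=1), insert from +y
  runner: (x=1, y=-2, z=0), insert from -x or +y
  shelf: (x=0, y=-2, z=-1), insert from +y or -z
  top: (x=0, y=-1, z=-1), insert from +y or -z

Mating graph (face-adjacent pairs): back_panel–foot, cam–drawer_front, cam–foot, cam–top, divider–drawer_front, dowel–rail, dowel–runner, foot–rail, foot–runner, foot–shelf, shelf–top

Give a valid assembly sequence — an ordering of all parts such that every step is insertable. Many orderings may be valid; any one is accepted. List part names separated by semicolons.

foot; runner; cam; drawer_front; divider; top; dowel; rail; shelf; back_panel

1. foot@(0, -2, 0) [+x clear] — {foot}
2. runner@(1, -2, 0) [+y clear] — {foot, runner}
3. cam@(0, -1, 0) [-z clear] — {cam, foot, runner}
4. drawer_front@(0, 0, 0) [-x clear] — {cam, drawer_front, foot, runner}
5. divider@(0, 1, 0) [-x clear] — {cam, divider, drawer_front, foot, runner}
6. top@(0, -1, -1) [+y clear] — {cam, divider, drawer_front, foot, runner, top}
7. dowel@(1, -2, 1) [+x clear] — {cam, divider, dowel, drawer_front, foot, runner, top}
8. rail@(0, -2, 1) [+y clear] — {cam, divider, dowel, drawer_front, foot, rail, runner, top}
9. shelf@(0, -2, -1) [-z clear] — {cam, divider, dowel, drawer_front, foot, rail, runner, shelf, top}
10. back_panel@(0, -3, 0) [+x clear] — {back_panel, cam, divider, dowel, drawer_front, foot, rail, runner, shelf, top}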